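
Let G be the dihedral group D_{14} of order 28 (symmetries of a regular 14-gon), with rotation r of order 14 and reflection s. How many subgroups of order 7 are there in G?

|G| = 28 and 7 | 28, so subgroups of order 7 are possible by Lagrange.
The subgroups of order 7 are: {e, r^2, r^4, r^6, r^8, r^10, r^12}.
So G has 1 subgroup of order 7.

1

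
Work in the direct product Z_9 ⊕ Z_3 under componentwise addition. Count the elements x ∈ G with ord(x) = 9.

18

An element (a,b) has order lcm(ord(a), ord(b)); count pairs with lcm equal to 9.
Enumerating gives 18 such elements.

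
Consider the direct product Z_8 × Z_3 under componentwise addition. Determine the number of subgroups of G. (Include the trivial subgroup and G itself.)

|G| = 24, so by Lagrange every subgroup order divides 24. Divisors: 1, 2, 3, 4, 6, 8, 12, 24.
Subgroups by order — order 1: 1; order 2: 1; order 3: 1; order 4: 1; order 6: 1; order 8: 1; order 12: 1; order 24: 1.
Total: 1 + 1 + 1 + 1 + 1 + 1 + 1 + 1 = 8.

8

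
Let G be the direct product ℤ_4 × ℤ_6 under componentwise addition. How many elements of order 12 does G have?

An element (a,b) has order lcm(ord(a), ord(b)); count pairs with lcm equal to 12.
Enumerating gives 8 such elements.

8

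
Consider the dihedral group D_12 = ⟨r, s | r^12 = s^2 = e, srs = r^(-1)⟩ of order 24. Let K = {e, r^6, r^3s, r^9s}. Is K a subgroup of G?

|K| = 4 divides |G| = 24, consistent with Lagrange.
K contains the identity, every element's inverse is in K, and K is closed under ·: it is a subgroup.

Yes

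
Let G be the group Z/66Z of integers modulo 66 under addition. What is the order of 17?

In Z/66Z, the order of an element a is n/gcd(a, n).
gcd(17, 66) = 1, so |⟨17⟩| = 66/1 = 66.

66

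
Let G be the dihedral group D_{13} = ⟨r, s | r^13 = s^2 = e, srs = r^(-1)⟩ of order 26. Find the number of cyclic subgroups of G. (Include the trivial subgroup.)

15

Group the elements of G by the cyclic subgroup they generate; each cyclic subgroup of order d accounts for φ(d) elements.
Cyclic subgroups by order — order 1: 1; order 2: 13; order 13: 1.
Total: 15.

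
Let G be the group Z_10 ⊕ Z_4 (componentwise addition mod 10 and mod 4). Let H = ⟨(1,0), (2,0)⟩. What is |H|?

10

|⟨(1,0)⟩| = 10 and |⟨(2,0)⟩| = 5, so |H| is a multiple of lcm(10, 5) = 10 and divides |G| = 40.
Closing under the operation: H = {(0,0), (1,0), (2,0), (3,0), (4,0), (5,0), (6,0), (7,0), (8,0), (9,0)}, so |H| = 10.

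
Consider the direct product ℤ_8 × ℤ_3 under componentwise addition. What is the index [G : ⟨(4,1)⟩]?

4

|⟨(4,1)⟩| = 6 and |G| = 24.
By Lagrange, [G : H] = |G|/|H| = 24/6 = 4.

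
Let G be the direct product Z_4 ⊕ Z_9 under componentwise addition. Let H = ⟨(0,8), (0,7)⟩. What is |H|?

|⟨(0,8)⟩| = 9 and |⟨(0,7)⟩| = 9, so |H| is a multiple of lcm(9, 9) = 9 and divides |G| = 36.
Closing under the operation: H = {(0,0), (0,1), (0,2), (0,3), (0,4), (0,5), (0,6), (0,7), (0,8)}, so |H| = 9.

9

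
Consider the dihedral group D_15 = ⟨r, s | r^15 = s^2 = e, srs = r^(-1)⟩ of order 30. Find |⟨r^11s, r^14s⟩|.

|⟨r^11s⟩| = 2 and |⟨r^14s⟩| = 2, so |H| is a multiple of lcm(2, 2) = 2 and divides |G| = 30.
Closing under the operation: H = {e, r^3, r^6, r^9, r^12, r^2s, r^5s, r^8s, r^11s, r^14s}, so |H| = 10.

10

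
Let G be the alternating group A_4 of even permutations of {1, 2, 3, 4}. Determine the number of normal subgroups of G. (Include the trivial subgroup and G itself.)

3

G has 10 subgroups. Checking conjugation-invariance by order — order 1: 1/1 normal; order 2: 0/3 normal; order 3: 0/4 normal; order 4: 1/1 normal; order 12: 1/1 normal.
Total normal subgroups: 3.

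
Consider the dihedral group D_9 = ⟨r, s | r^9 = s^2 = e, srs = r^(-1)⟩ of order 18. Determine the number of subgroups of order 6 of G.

3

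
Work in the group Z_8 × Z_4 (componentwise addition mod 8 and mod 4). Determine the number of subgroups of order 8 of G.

|G| = 32 and 8 | 32, so subgroups of order 8 are possible by Lagrange.
The subgroups of order 8 are: {(0,0), (0,1), (0,2), (0,3), (4,0), (4,1), (4,2), (4,3)}; {(0,0), (0,2), (2,0), (2,2), (4,0), (4,2), (6,0), (6,2)}; {(0,0), (0,2), (2,1), (2,3), (4,0), (4,2), (6,1), (6,3)}; {(0,0), (1,0), (2,0), (3,0), (4,0), (5,0), (6,0), (7,0)}; … (7 in all).
So G has 7 subgroups of order 8.

7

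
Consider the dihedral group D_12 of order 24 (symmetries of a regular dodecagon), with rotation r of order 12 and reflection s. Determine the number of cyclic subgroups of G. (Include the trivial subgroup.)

Each element a generates a cyclic subgroup ⟨a⟩; distinct elements may generate the same one (a cyclic group of order d has φ(d) generators).
Cyclic subgroups by order — order 1: 1; order 2: 13; order 3: 1; order 4: 1; order 6: 1; order 12: 1.
Total: 18.

18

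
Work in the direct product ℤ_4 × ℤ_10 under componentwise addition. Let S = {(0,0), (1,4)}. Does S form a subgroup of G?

No

(1,4) ∈ S but its inverse (3,6) ∉ S, so S is not a subgroup.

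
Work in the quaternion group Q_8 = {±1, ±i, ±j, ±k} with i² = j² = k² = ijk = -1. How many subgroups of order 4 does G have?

3

|G| = 8 and 4 | 8, so subgroups of order 4 are possible by Lagrange.
The subgroups of order 4 are: {1, -1, i, -i}; {1, -1, j, -j}; {1, -1, k, -k}.
So G has 3 subgroups of order 4.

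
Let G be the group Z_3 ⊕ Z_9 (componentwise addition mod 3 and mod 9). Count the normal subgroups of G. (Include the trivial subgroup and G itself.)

G is abelian, so every subgroup is normal.
G has 10 subgroups in total, hence 10 normal subgroups.

10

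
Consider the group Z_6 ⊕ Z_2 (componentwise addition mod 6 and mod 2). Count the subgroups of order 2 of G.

|G| = 12 and 2 | 12, so subgroups of order 2 are possible by Lagrange.
The subgroups of order 2 are: {(0,0), (0,1)}; {(0,0), (3,0)}; {(0,0), (3,1)}.
So G has 3 subgroups of order 2.

3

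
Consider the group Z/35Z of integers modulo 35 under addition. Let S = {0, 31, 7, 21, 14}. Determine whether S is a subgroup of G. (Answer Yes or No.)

7 ∈ S but its inverse 28 ∉ S, so S is not a subgroup.

No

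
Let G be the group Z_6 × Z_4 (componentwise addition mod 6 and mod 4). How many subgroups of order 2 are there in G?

3

|G| = 24 and 2 | 24, so subgroups of order 2 are possible by Lagrange.
The subgroups of order 2 are: {(0,0), (0,2)}; {(0,0), (3,0)}; {(0,0), (3,2)}.
So G has 3 subgroups of order 2.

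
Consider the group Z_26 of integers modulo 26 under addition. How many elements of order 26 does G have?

In a cyclic group of order 26, the number of elements of order d (for d | 26) is φ(d).
φ(26) = 12.

12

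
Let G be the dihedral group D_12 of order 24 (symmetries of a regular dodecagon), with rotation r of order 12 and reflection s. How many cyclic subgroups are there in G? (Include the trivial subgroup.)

Each element a generates a cyclic subgroup ⟨a⟩; distinct elements may generate the same one (a cyclic group of order d has φ(d) generators).
Cyclic subgroups by order — order 1: 1; order 2: 13; order 3: 1; order 4: 1; order 6: 1; order 12: 1.
Total: 18.

18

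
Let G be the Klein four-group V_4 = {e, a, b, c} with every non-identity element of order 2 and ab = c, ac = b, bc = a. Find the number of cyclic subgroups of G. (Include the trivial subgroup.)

4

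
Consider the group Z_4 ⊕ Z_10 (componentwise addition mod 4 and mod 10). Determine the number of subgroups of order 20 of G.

|G| = 40 and 20 | 40, so subgroups of order 20 are possible by Lagrange.
The subgroups of order 20 are: {(0,0), (0,1), (0,2), (0,3), (0,4), (0,5), (0,6), (0,7), (0,8), (0,9), (2,0), (2,1), (2,2), (2,3), (2,4), (2,5), (2,6), (2,7), (2,8), (2,9)}; {(0,0), (0,2), (0,4), (0,6), (0,8), (1,0), (1,2), (1,4), (1,6), (1,8), (2,0), (2,2), (2,4), (2,6), (2,8), (3,0), (3,2), (3,4), (3,6), (3,8)}; {(0,0), (0,2), (0,4), (0,6), (0,8), (1,1), (1,3), (1,5), (1,7), (1,9), (2,0), (2,2), (2,4), (2,6), (2,8), (3,1), (3,3), (3,5), (3,7), (3,9)}.
So G has 3 subgroups of order 20.

3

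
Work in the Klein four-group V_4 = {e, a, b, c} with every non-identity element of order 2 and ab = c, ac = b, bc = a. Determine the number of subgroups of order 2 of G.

|G| = 4 and 2 | 4, so subgroups of order 2 are possible by Lagrange.
The subgroups of order 2 are: {e, a}; {e, b}; {e, c}.
So G has 3 subgroups of order 2.

3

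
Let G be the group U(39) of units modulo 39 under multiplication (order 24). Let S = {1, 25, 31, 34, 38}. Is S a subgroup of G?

No

|S| = 5 does not divide |G| = 24, so by Lagrange S is not a subgroup.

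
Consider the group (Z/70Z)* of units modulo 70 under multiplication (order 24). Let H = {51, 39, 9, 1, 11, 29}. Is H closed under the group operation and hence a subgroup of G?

|H| = 6 divides |G| = 24, consistent with Lagrange.
H contains the identity, every element's inverse is in H, and H is closed under ·: it is a subgroup.
In fact H = ⟨39⟩.

Yes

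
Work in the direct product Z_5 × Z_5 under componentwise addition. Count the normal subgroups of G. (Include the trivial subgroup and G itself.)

8

G is abelian, so every subgroup is normal.
G has 8 subgroups in total, hence 8 normal subgroups.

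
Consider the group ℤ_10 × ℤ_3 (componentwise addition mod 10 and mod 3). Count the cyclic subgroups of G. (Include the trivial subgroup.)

Each element a generates a cyclic subgroup ⟨a⟩; distinct elements may generate the same one (a cyclic group of order d has φ(d) generators).
Cyclic subgroups by order — order 1: 1; order 2: 1; order 3: 1; order 5: 1; order 6: 1; order 10: 1; order 15: 1; order 30: 1.
Total: 8.

8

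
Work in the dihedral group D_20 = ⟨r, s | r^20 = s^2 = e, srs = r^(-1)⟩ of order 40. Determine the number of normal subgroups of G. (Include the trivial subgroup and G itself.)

G has 48 subgroups. Checking conjugation-invariance by order — order 1: 1/1 normal; order 2: 1/21 normal; order 4: 1/11 normal; order 5: 1/1 normal; order 8: 0/5 normal; order 10: 1/5 normal; order 20: 3/3 normal; order 40: 1/1 normal.
Total normal subgroups: 9.

9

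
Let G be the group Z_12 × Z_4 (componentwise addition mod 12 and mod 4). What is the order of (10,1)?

12

The order of (10,1) in Z_12 × Z_4 is lcm(ord(10) in Z_12, ord(1) in Z_4).
ord(10) = 6 and ord(1) = 4, so |⟨(10,1)⟩| = lcm(6, 4) = 12.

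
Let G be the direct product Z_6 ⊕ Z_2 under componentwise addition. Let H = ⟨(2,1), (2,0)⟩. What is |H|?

|⟨(2,1)⟩| = 6 and |⟨(2,0)⟩| = 3, so |H| is a multiple of lcm(6, 3) = 6 and divides |G| = 12.
Closing under the operation: H = {(0,0), (0,1), (2,0), (2,1), (4,0), (4,1)}, so |H| = 6.

6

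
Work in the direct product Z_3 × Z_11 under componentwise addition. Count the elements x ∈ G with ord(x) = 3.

2

An element (a,b) has order lcm(ord(a), ord(b)); count pairs with lcm equal to 3.
Enumerating gives 2 such elements.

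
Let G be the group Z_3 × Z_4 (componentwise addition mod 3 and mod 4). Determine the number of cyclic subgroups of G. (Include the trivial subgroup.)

A cyclic subgroup of order d is generated by each of its φ(d) elements of order d, so the cyclic subgroups of order d number (#elements of order d)/φ(d).
Cyclic subgroups by order — order 1: 1; order 2: 1; order 3: 1; order 4: 1; order 6: 1; order 12: 1.
Total: 6.

6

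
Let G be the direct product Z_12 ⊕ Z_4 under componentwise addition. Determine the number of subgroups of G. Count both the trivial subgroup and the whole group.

|G| = 48, so by Lagrange every subgroup order divides 48. Divisors: 1, 2, 3, 4, 6, 8, 12, 16, 24, 48.
Subgroups by order — order 1: 1; order 2: 3; order 3: 1; order 4: 7; order 6: 3; order 8: 3; order 12: 7; order 16: 1; order 24: 3; order 48: 1.
Total: 1 + 3 + 1 + 7 + 3 + 3 + 7 + 1 + 3 + 1 = 30.

30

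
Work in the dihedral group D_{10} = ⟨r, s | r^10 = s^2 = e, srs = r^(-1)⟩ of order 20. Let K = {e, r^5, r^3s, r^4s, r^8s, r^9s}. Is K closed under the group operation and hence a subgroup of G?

No

|K| = 6 does not divide |G| = 20, so by Lagrange K is not a subgroup.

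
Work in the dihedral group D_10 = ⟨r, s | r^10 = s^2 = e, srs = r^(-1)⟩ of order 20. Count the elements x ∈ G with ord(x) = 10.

4

The elements of order 10 are: r, r^3, r^7, r^9.
That's 4.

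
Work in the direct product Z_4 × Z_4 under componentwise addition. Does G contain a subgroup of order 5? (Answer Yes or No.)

No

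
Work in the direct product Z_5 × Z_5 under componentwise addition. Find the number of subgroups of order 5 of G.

6

|G| = 25 and 5 | 25, so subgroups of order 5 are possible by Lagrange.
The subgroups of order 5 are: {(0,0), (0,1), (0,2), (0,3), (0,4)}; {(0,0), (1,0), (2,0), (3,0), (4,0)}; {(0,0), (1,1), (2,2), (3,3), (4,4)}; {(0,0), (1,2), (2,4), (3,1), (4,3)}; … (6 in all).
So G has 6 subgroups of order 5.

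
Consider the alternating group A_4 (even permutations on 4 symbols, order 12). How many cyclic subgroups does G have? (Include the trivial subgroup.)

Each element a generates a cyclic subgroup ⟨a⟩; distinct elements may generate the same one (a cyclic group of order d has φ(d) generators).
Cyclic subgroups by order — order 1: 1; order 2: 3; order 3: 4.
Total: 8.

8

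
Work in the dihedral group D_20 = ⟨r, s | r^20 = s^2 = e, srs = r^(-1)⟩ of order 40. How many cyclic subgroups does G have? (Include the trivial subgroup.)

26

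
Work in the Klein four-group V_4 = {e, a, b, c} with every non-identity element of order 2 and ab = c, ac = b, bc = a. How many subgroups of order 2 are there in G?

3

|G| = 4 and 2 | 4, so subgroups of order 2 are possible by Lagrange.
The subgroups of order 2 are: {e, a}; {e, b}; {e, c}.
So G has 3 subgroups of order 2.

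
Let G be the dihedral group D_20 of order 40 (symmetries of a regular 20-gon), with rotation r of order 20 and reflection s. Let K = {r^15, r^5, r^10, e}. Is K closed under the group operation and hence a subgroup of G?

Yes

|K| = 4 divides |G| = 40, consistent with Lagrange.
K contains the identity, every element's inverse is in K, and K is closed under ·: it is a subgroup.
In fact K = ⟨r^15⟩.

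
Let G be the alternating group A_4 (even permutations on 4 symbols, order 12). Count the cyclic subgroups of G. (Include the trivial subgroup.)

8

Group the elements of G by the cyclic subgroup they generate; each cyclic subgroup of order d accounts for φ(d) elements.
Cyclic subgroups by order — order 1: 1; order 2: 3; order 3: 4.
Total: 8.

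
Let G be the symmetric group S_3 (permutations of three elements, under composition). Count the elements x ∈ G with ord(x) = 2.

3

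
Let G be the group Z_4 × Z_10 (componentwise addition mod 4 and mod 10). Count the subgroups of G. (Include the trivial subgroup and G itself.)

|G| = 40, so by Lagrange every subgroup order divides 40. Divisors: 1, 2, 4, 5, 8, 10, 20, 40.
Subgroups by order — order 1: 1; order 2: 3; order 4: 3; order 5: 1; order 8: 1; order 10: 3; order 20: 3; order 40: 1.
Total: 1 + 3 + 3 + 1 + 1 + 3 + 3 + 1 = 16.

16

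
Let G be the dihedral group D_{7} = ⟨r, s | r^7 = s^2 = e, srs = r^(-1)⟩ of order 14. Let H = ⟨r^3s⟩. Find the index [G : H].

7

|⟨r^3s⟩| = 2 and |G| = 14.
By Lagrange, [G : H] = |G|/|H| = 14/2 = 7.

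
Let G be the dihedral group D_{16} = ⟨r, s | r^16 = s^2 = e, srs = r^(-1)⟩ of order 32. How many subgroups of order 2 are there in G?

17

|G| = 32 and 2 | 32, so subgroups of order 2 are possible by Lagrange.
The subgroups of order 2 are: {e, r^10s}; {e, r^11s}; {e, r^12s}; {e, r^13s}; … (17 in all).
So G has 17 subgroups of order 2.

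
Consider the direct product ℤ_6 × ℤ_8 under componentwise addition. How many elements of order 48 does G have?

An element (a,b) has order lcm(ord(a), ord(b)); count pairs with lcm equal to 48.
Enumerating gives 0 such elements.

0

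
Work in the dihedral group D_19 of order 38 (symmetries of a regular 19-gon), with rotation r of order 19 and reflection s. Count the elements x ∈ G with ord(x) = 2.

19

Enumerating element orders in G gives 19 elements of order 2.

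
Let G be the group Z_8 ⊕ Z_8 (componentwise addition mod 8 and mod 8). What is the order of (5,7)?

8

The order of (5,7) in Z_8 × Z_8 is lcm(ord(5) in Z_8, ord(7) in Z_8).
ord(5) = 8 and ord(7) = 8, so |⟨(5,7)⟩| = lcm(8, 8) = 8.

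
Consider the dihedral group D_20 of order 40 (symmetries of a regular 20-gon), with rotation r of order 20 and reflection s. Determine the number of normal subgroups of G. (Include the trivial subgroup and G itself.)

G has 48 subgroups. Checking conjugation-invariance by order — order 1: 1/1 normal; order 2: 1/21 normal; order 4: 1/11 normal; order 5: 1/1 normal; order 8: 0/5 normal; order 10: 1/5 normal; order 20: 3/3 normal; order 40: 1/1 normal.
Total normal subgroups: 9.

9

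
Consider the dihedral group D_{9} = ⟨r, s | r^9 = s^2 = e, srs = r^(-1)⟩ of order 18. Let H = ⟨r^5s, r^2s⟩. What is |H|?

|⟨r^5s⟩| = 2 and |⟨r^2s⟩| = 2, so |H| is a multiple of lcm(2, 2) = 2 and divides |G| = 18.
Closing under the operation: H = {e, r^3, r^6, r^2s, r^5s, r^8s}, so |H| = 6.

6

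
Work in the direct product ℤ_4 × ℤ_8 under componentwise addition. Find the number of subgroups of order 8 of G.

|G| = 32 and 8 | 32, so subgroups of order 8 are possible by Lagrange.
The subgroups of order 8 are: {(0,0), (0,1), (0,2), (0,3), (0,4), (0,5), (0,6), (0,7)}; {(0,0), (0,2), (0,4), (0,6), (2,0), (2,2), (2,4), (2,6)}; {(0,0), (0,2), (0,4), (0,6), (2,1), (2,3), (2,5), (2,7)}; {(0,0), (0,4), (1,0), (1,4), (2,0), (2,4), (3,0), (3,4)}; … (7 in all).
So G has 7 subgroups of order 8.

7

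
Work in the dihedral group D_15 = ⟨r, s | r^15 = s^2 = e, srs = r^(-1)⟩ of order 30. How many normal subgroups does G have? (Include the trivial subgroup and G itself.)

G has 28 subgroups. Checking conjugation-invariance by order — order 1: 1/1 normal; order 2: 0/15 normal; order 3: 1/1 normal; order 5: 1/1 normal; order 6: 0/5 normal; order 10: 0/3 normal; order 15: 1/1 normal; order 30: 1/1 normal.
Total normal subgroups: 5.

5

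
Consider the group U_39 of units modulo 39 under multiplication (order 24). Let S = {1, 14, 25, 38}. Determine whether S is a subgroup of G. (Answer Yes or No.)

Yes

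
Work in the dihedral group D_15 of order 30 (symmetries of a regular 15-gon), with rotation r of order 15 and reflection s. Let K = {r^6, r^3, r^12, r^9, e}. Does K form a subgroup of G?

|K| = 5 divides |G| = 30, consistent with Lagrange.
K contains the identity, every element's inverse is in K, and K is closed under ·: it is a subgroup.
In fact K = ⟨r^9⟩.

Yes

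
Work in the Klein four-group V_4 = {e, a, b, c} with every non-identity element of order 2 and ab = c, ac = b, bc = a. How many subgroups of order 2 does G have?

|G| = 4 and 2 | 4, so subgroups of order 2 are possible by Lagrange.
The subgroups of order 2 are: {e, a}; {e, b}; {e, c}.
So G has 3 subgroups of order 2.

3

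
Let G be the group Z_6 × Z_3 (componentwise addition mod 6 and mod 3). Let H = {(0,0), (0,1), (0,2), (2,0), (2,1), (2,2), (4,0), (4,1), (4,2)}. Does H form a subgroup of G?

|H| = 9 divides |G| = 18, consistent with Lagrange.
H contains the identity, every element's inverse is in H, and H is closed under +: it is a subgroup.

Yes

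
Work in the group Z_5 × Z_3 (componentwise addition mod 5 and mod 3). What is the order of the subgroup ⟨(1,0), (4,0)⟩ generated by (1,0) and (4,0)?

5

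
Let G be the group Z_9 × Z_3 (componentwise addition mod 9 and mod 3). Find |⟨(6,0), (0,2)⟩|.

9

|⟨(6,0)⟩| = 3 and |⟨(0,2)⟩| = 3, so |H| is a multiple of lcm(3, 3) = 3 and divides |G| = 27.
Closing under the operation: H = {(0,0), (0,1), (0,2), (3,0), (3,1), (3,2), (6,0), (6,1), (6,2)}, so |H| = 9.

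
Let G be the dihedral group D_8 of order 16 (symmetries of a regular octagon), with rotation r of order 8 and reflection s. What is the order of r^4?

2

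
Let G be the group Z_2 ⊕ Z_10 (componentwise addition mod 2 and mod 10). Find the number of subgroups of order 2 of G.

|G| = 20 and 2 | 20, so subgroups of order 2 are possible by Lagrange.
The subgroups of order 2 are: {(0,0), (0,5)}; {(0,0), (1,0)}; {(0,0), (1,5)}.
So G has 3 subgroups of order 2.

3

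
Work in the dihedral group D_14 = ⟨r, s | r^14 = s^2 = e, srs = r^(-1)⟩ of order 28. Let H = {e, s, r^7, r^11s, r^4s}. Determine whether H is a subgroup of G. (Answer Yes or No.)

No

|H| = 5 does not divide |G| = 28, so by Lagrange H is not a subgroup.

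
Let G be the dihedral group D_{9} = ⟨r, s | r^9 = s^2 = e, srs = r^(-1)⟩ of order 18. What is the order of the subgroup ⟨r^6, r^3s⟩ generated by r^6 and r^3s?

|⟨r^6⟩| = 3 and |⟨r^3s⟩| = 2, so |H| is a multiple of lcm(3, 2) = 6 and divides |G| = 18.
Closing under the operation: H = {e, r^3, r^6, s, r^3s, r^6s}, so |H| = 6.

6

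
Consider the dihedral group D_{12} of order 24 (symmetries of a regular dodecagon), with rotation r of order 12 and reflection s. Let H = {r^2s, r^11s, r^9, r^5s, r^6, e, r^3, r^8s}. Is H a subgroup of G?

Yes

|H| = 8 divides |G| = 24, consistent with Lagrange.
H contains the identity, every element's inverse is in H, and H is closed under ·: it is a subgroup.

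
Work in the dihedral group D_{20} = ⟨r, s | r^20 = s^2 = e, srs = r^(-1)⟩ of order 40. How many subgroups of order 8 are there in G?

|G| = 40 and 8 | 40, so subgroups of order 8 are possible by Lagrange.
The subgroups of order 8 are: {e, r^5, r^10, r^15, s, r^5s, r^10s, r^15s}; {e, r^5, r^10, r^15, rs, r^6s, r^11s, r^16s}; {e, r^5, r^10, r^15, r^2s, r^7s, r^12s, r^17s}; {e, r^5, r^10, r^15, r^3s, r^8s, r^13s, r^18s}; … (5 in all).
So G has 5 subgroups of order 8.

5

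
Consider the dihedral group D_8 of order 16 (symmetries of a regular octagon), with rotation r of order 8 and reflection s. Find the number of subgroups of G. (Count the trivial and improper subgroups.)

19

|G| = 16, so by Lagrange every subgroup order divides 16. Divisors: 1, 2, 4, 8, 16.
Subgroups by order — order 1: 1; order 2: 9; order 4: 5; order 8: 3; order 16: 1.
Total: 1 + 9 + 5 + 3 + 1 = 19.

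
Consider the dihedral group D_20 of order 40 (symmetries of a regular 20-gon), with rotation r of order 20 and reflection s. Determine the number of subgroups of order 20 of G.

3

|G| = 40 and 20 | 40, so subgroups of order 20 are possible by Lagrange.
The subgroups of order 20 are: {e, r, r^2, r^3, r^4, r^5, r^6, r^7, r^8, r^9, r^10, r^11, r^12, r^13, r^14, r^15, r^16, r^17, r^18, r^19}; {e, r^2, r^4, r^6, r^8, r^10, r^12, r^14, r^16, r^18, s, r^2s, r^4s, r^6s, r^8s, r^10s, r^12s, r^14s, r^16s, r^18s}; {e, r^2, r^4, r^6, r^8, r^10, r^12, r^14, r^16, r^18, rs, r^3s, r^5s, r^7s, r^9s, r^11s, r^13s, r^15s, r^17s, r^19s}.
So G has 3 subgroups of order 20.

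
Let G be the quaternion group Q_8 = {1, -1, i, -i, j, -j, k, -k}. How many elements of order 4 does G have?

6

The elements of order 4 are: i, -i, j, -j, k, -k.
That's 6.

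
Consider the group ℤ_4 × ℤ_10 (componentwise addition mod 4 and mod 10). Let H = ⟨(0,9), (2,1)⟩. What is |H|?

20

|⟨(0,9)⟩| = 10 and |⟨(2,1)⟩| = 10, so |H| is a multiple of lcm(10, 10) = 10 and divides |G| = 40.
Closing under the operation: H = {(0,0), (0,1), (0,2), (0,3), (0,4), (0,5), (0,6), (0,7), (0,8), (0,9), (2,0), (2,1), (2,2), (2,3), (2,4), (2,5), (2,6), (2,7), (2,8), (2,9)}, so |H| = 20.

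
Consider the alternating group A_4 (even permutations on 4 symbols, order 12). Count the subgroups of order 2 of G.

3

|G| = 12 and 2 | 12, so subgroups of order 2 are possible by Lagrange.
The subgroups of order 2 are: {e, (1 2)(3 4)}; {e, (1 3)(2 4)}; {e, (1 4)(2 3)}.
So G has 3 subgroups of order 2.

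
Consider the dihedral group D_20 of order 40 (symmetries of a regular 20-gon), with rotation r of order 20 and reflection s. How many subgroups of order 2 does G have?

|G| = 40 and 2 | 40, so subgroups of order 2 are possible by Lagrange.
The subgroups of order 2 are: {e, r^10}; {e, r^10s}; {e, r^11s}; {e, r^12s}; … (21 in all).
So G has 21 subgroups of order 2.

21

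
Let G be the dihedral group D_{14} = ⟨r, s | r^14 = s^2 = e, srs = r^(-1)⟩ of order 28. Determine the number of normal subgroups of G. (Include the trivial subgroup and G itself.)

G has 28 subgroups. Checking conjugation-invariance by order — order 1: 1/1 normal; order 2: 1/15 normal; order 4: 0/7 normal; order 7: 1/1 normal; order 14: 3/3 normal; order 28: 1/1 normal.
Total normal subgroups: 7.

7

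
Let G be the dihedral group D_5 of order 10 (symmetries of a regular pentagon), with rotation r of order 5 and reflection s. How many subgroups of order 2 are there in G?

5

|G| = 10 and 2 | 10, so subgroups of order 2 are possible by Lagrange.
The subgroups of order 2 are: {e, r^2s}; {e, r^3s}; {e, r^4s}; {e, rs}; … (5 in all).
So G has 5 subgroups of order 2.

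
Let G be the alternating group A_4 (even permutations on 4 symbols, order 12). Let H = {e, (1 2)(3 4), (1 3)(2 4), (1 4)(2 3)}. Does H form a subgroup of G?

|H| = 4 divides |G| = 12, consistent with Lagrange.
H contains the identity, every element's inverse is in H, and H is closed under ∘: it is a subgroup.

Yes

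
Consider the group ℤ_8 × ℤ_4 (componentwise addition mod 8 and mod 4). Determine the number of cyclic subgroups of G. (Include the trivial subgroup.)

14

Each element a generates a cyclic subgroup ⟨a⟩; distinct elements may generate the same one (a cyclic group of order d has φ(d) generators).
Cyclic subgroups by order — order 1: 1; order 2: 3; order 4: 6; order 8: 4.
Total: 14.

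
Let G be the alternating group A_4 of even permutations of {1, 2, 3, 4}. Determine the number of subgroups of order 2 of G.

|G| = 12 and 2 | 12, so subgroups of order 2 are possible by Lagrange.
The subgroups of order 2 are: {e, (1 2)(3 4)}; {e, (1 3)(2 4)}; {e, (1 4)(2 3)}.
So G has 3 subgroups of order 2.

3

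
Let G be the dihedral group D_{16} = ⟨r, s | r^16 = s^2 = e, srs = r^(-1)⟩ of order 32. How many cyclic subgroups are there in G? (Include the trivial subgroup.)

21

Group the elements of G by the cyclic subgroup they generate; each cyclic subgroup of order d accounts for φ(d) elements.
Cyclic subgroups by order — order 1: 1; order 2: 17; order 4: 1; order 8: 1; order 16: 1.
Total: 21.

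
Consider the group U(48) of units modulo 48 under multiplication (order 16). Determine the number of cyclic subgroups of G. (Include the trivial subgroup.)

A cyclic subgroup of order d is generated by each of its φ(d) elements of order d, so the cyclic subgroups of order d number (#elements of order d)/φ(d).
Cyclic subgroups by order — order 1: 1; order 2: 7; order 4: 4.
Total: 12.

12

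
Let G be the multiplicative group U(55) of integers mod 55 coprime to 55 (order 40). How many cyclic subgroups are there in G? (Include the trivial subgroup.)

Group the elements of G by the cyclic subgroup they generate; each cyclic subgroup of order d accounts for φ(d) elements.
Cyclic subgroups by order — order 1: 1; order 2: 3; order 4: 2; order 5: 1; order 10: 3; order 20: 2.
Total: 12.

12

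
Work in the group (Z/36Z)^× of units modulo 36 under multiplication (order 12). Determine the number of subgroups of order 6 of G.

|G| = 12 and 6 | 12, so subgroups of order 6 are possible by Lagrange.
The subgroups of order 6 are: {1, 11, 13, 23, 25, 35}; {1, 5, 13, 17, 25, 29}; {1, 7, 13, 19, 25, 31}.
So G has 3 subgroups of order 6.

3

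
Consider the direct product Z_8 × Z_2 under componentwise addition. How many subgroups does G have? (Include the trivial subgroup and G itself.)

11

|G| = 16, so by Lagrange every subgroup order divides 16. Divisors: 1, 2, 4, 8, 16.
Subgroups by order — order 1: 1; order 2: 3; order 4: 3; order 8: 3; order 16: 1.
Total: 1 + 3 + 3 + 3 + 1 = 11.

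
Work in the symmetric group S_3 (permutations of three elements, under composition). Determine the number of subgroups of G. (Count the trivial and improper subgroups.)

|G| = 6, so by Lagrange every subgroup order divides 6. Divisors: 1, 2, 3, 6.
Subgroups by order — order 1: 1; order 2: 3; order 3: 1; order 6: 1.
Total: 1 + 3 + 1 + 1 = 6.

6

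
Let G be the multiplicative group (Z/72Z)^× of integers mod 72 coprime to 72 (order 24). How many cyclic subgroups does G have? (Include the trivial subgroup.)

16

Group the elements of G by the cyclic subgroup they generate; each cyclic subgroup of order d accounts for φ(d) elements.
Cyclic subgroups by order — order 1: 1; order 2: 7; order 3: 1; order 6: 7.
Total: 16.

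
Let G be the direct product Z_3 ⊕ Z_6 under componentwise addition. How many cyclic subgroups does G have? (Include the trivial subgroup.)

10

A cyclic subgroup of order d is generated by each of its φ(d) elements of order d, so the cyclic subgroups of order d number (#elements of order d)/φ(d).
Cyclic subgroups by order — order 1: 1; order 2: 1; order 3: 4; order 6: 4.
Total: 10.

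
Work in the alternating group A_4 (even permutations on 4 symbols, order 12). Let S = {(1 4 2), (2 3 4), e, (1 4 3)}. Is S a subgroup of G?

(1 4 3) ∈ S but its inverse (1 3 4) ∉ S, so S is not a subgroup.

No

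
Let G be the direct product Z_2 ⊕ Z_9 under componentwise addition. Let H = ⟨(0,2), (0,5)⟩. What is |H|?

9

|⟨(0,2)⟩| = 9 and |⟨(0,5)⟩| = 9, so |H| is a multiple of lcm(9, 9) = 9 and divides |G| = 18.
Closing under the operation: H = {(0,0), (0,1), (0,2), (0,3), (0,4), (0,5), (0,6), (0,7), (0,8)}, so |H| = 9.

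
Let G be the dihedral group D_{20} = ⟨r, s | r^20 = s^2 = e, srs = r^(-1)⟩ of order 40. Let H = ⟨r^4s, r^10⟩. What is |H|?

4

|⟨r^4s⟩| = 2 and |⟨r^10⟩| = 2, so |H| is a multiple of lcm(2, 2) = 2 and divides |G| = 40.
Closing under the operation: H = {e, r^10, r^4s, r^14s}, so |H| = 4.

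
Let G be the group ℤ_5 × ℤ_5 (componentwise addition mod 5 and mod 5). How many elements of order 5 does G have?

24

An element (a,b) has order lcm(ord(a), ord(b)); count pairs with lcm equal to 5.
Enumerating gives 24 such elements.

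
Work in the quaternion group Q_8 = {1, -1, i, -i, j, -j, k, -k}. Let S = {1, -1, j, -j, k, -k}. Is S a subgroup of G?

|S| = 6 does not divide |G| = 8, so by Lagrange S is not a subgroup.

No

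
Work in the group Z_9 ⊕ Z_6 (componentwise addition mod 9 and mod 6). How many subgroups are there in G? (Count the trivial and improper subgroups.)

20

|G| = 54, so by Lagrange every subgroup order divides 54. Divisors: 1, 2, 3, 6, 9, 18, 27, 54.
Subgroups by order — order 1: 1; order 2: 1; order 3: 4; order 6: 4; order 9: 4; order 18: 4; order 27: 1; order 54: 1.
Total: 1 + 1 + 4 + 4 + 4 + 4 + 1 + 1 = 20.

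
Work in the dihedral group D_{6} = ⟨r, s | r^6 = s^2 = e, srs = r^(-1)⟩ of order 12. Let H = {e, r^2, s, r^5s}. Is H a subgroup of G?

No

r^2 ∈ H but its inverse r^4 ∉ H, so H is not a subgroup.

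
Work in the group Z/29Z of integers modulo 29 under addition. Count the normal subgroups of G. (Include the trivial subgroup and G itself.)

2

G is abelian, so every subgroup is normal.
G has 2 subgroups in total, hence 2 normal subgroups.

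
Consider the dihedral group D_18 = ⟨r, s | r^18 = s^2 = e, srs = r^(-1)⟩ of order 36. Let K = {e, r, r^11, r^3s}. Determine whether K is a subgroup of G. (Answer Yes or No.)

r ∈ K but its inverse r^17 ∉ K, so K is not a subgroup.

No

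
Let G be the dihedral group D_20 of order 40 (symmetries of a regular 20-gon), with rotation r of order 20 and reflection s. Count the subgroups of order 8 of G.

|G| = 40 and 8 | 40, so subgroups of order 8 are possible by Lagrange.
The subgroups of order 8 are: {e, r^5, r^10, r^15, s, r^5s, r^10s, r^15s}; {e, r^5, r^10, r^15, rs, r^6s, r^11s, r^16s}; {e, r^5, r^10, r^15, r^2s, r^7s, r^12s, r^17s}; {e, r^5, r^10, r^15, r^3s, r^8s, r^13s, r^18s}; … (5 in all).
So G has 5 subgroups of order 8.

5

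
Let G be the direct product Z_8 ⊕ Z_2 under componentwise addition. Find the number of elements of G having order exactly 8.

8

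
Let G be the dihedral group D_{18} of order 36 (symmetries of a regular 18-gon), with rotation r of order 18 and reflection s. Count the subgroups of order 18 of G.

3

|G| = 36 and 18 | 36, so subgroups of order 18 are possible by Lagrange.
The subgroups of order 18 are: {e, r, r^2, r^3, r^4, r^5, r^6, r^7, r^8, r^9, r^10, r^11, r^12, r^13, r^14, r^15, r^16, r^17}; {e, r^2, r^4, r^6, r^8, r^10, r^12, r^14, r^16, s, r^2s, r^4s, r^6s, r^8s, r^10s, r^12s, r^14s, r^16s}; {e, r^2, r^4, r^6, r^8, r^10, r^12, r^14, r^16, rs, r^3s, r^5s, r^7s, r^9s, r^11s, r^13s, r^15s, r^17s}.
So G has 3 subgroups of order 18.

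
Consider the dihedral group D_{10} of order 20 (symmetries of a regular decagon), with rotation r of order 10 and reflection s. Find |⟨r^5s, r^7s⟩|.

10

|⟨r^5s⟩| = 2 and |⟨r^7s⟩| = 2, so |H| is a multiple of lcm(2, 2) = 2 and divides |G| = 20.
Closing under the operation: H = {e, r^2, r^4, r^6, r^8, rs, r^3s, r^5s, r^7s, r^9s}, so |H| = 10.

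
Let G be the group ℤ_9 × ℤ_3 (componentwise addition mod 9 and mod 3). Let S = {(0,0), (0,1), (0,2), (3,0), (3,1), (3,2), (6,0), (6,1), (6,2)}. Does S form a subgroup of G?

|S| = 9 divides |G| = 27, consistent with Lagrange.
S contains the identity, every element's inverse is in S, and S is closed under +: it is a subgroup.

Yes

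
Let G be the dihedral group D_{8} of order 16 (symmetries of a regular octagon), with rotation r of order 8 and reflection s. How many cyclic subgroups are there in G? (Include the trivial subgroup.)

12

A cyclic subgroup of order d is generated by each of its φ(d) elements of order d, so the cyclic subgroups of order d number (#elements of order d)/φ(d).
Cyclic subgroups by order — order 1: 1; order 2: 9; order 4: 1; order 8: 1.
Total: 12.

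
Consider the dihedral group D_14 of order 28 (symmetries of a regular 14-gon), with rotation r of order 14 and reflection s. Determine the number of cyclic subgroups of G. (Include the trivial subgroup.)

18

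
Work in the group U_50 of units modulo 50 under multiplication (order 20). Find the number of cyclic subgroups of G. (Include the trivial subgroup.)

6

A cyclic subgroup of order d is generated by each of its φ(d) elements of order d, so the cyclic subgroups of order d number (#elements of order d)/φ(d).
Cyclic subgroups by order — order 1: 1; order 2: 1; order 4: 1; order 5: 1; order 10: 1; order 20: 1.
Total: 6.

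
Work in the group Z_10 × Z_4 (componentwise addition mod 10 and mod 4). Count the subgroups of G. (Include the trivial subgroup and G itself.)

|G| = 40, so by Lagrange every subgroup order divides 40. Divisors: 1, 2, 4, 5, 8, 10, 20, 40.
Subgroups by order — order 1: 1; order 2: 3; order 4: 3; order 5: 1; order 8: 1; order 10: 3; order 20: 3; order 40: 1.
Total: 1 + 3 + 3 + 1 + 1 + 3 + 3 + 1 = 16.

16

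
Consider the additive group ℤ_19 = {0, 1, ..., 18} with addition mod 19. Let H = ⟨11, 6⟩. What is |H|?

19

|⟨11⟩| = 19 and |⟨6⟩| = 19, so |H| is a multiple of lcm(19, 19) = 19 and divides |G| = 19.
Closing {11, 6} under the group operation gives all of G, so |H| = 19.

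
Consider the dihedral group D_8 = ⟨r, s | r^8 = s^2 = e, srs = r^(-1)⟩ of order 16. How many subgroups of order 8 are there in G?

3

|G| = 16 and 8 | 16, so subgroups of order 8 are possible by Lagrange.
The subgroups of order 8 are: {e, r, r^2, r^3, r^4, r^5, r^6, r^7}; {e, r^2, r^4, r^6, s, r^2s, r^4s, r^6s}; {e, r^2, r^4, r^6, rs, r^3s, r^5s, r^7s}.
So G has 3 subgroups of order 8.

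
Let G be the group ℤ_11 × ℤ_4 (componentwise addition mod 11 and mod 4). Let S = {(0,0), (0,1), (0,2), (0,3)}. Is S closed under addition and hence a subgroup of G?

Yes

|S| = 4 divides |G| = 44, consistent with Lagrange.
S contains the identity, every element's inverse is in S, and S is closed under +: it is a subgroup.
In fact S = ⟨(0,1)⟩.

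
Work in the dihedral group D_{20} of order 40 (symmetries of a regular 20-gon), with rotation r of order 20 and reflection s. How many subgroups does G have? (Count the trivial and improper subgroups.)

48

|G| = 40, so by Lagrange every subgroup order divides 40. Divisors: 1, 2, 4, 5, 8, 10, 20, 40.
Subgroups by order — order 1: 1; order 2: 21; order 4: 11; order 5: 1; order 8: 5; order 10: 5; order 20: 3; order 40: 1.
Total: 1 + 21 + 11 + 1 + 5 + 5 + 3 + 1 = 48.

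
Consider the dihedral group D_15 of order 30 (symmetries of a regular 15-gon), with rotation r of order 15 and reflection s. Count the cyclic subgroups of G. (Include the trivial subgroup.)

Group the elements of G by the cyclic subgroup they generate; each cyclic subgroup of order d accounts for φ(d) elements.
Cyclic subgroups by order — order 1: 1; order 2: 15; order 3: 1; order 5: 1; order 15: 1.
Total: 19.

19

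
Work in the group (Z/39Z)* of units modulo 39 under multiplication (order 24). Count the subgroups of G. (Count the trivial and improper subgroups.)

16

|G| = 24, so by Lagrange every subgroup order divides 24. Divisors: 1, 2, 3, 4, 6, 8, 12, 24.
Subgroups by order — order 1: 1; order 2: 3; order 3: 1; order 4: 3; order 6: 3; order 8: 1; order 12: 3; order 24: 1.
Total: 1 + 3 + 1 + 3 + 3 + 1 + 3 + 1 = 16.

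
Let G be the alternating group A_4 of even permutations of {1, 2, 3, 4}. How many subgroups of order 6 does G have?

|G| = 12 and 6 | 12, so subgroups of order 6 are possible by Lagrange.
Checking all subgroups of G, none has order 6.
So G has 0 subgroups of order 6.

0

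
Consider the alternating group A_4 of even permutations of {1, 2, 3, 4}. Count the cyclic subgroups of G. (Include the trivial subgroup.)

8

A cyclic subgroup of order d is generated by each of its φ(d) elements of order d, so the cyclic subgroups of order d number (#elements of order d)/φ(d).
Cyclic subgroups by order — order 1: 1; order 2: 3; order 3: 4.
Total: 8.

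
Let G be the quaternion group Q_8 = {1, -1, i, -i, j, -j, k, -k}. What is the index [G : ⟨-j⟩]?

2

|⟨-j⟩| = 4 and |G| = 8.
By Lagrange, [G : H] = |G|/|H| = 8/4 = 2.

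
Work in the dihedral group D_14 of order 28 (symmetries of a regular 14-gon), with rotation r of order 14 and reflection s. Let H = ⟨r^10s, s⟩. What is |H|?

|⟨r^10s⟩| = 2 and |⟨s⟩| = 2, so |H| is a multiple of lcm(2, 2) = 2 and divides |G| = 28.
Closing under the operation: H = {e, r^2, r^4, r^6, r^8, r^10, r^12, s, r^2s, r^4s, r^6s, r^8s, r^10s, r^12s}, so |H| = 14.

14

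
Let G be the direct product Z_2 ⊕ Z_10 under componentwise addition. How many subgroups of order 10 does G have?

|G| = 20 and 10 | 20, so subgroups of order 10 are possible by Lagrange.
The subgroups of order 10 are: {(0,0), (0,1), (0,2), (0,3), (0,4), (0,5), (0,6), (0,7), (0,8), (0,9)}; {(0,0), (0,2), (0,4), (0,6), (0,8), (1,0), (1,2), (1,4), (1,6), (1,8)}; {(0,0), (0,2), (0,4), (0,6), (0,8), (1,1), (1,3), (1,5), (1,7), (1,9)}.
So G has 3 subgroups of order 10.

3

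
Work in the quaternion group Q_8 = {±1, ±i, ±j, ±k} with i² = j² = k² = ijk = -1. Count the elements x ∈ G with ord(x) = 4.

The elements of order 4 are: i, -i, j, -j, k, -k.
That's 6.

6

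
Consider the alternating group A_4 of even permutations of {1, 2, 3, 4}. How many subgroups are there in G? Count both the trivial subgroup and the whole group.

|G| = 12, so by Lagrange every subgroup order divides 12. Divisors: 1, 2, 3, 4, 6, 12.
Subgroups by order — order 1: 1; order 2: 3; order 3: 4; order 4: 1; order 6: 0; order 12: 1.
Total: 1 + 3 + 4 + 1 + 0 + 1 = 10.

10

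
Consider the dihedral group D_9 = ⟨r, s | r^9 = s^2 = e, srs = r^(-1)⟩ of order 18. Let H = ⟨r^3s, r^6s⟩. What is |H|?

6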